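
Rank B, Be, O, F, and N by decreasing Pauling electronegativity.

F, O, N, B, Be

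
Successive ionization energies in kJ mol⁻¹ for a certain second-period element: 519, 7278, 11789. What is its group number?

Look for the largest jump between consecutive ionization energies: IE2/IE1 ≈ 14.0, far larger than any earlier ratio.
That jump marks the point where a core electron is being removed. So the atom has 1 valence electron.
A main-group element with 1 valence electron is in group 1.

Group 1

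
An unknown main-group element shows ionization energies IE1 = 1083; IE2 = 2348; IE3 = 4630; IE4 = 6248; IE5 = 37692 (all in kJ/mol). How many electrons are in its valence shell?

Look for the largest jump between consecutive ionization energies: IE5/IE4 ≈ 6.0, far larger than any earlier ratio.
That jump marks the point where a core electron is being removed. So the atom has 4 valence electrons.

4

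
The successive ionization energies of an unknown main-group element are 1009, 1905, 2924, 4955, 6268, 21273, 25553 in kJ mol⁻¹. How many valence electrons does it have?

5

Look for the largest jump between consecutive ionization energies: IE6/IE5 ≈ 3.4, far larger than any earlier ratio.
That jump marks the point where a core electron is being removed. So the atom has 5 valence electrons.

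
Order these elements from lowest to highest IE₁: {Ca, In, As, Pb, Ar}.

Ar is in period 3, group 18; Ca is in period 4, group 2; As is in period 4, group 15; In is in period 5, group 13; Pb is in period 6, group 14.
Removing the outermost electron gets harder across a period and easier down a group.
Here both period and group differ, so the two effects have to be weighed against each other.
Ca > In: the two effects oppose for this pair; the down-group effect wins (590 vs 558 kJ/mol).
Pb > Ca: the two effects oppose for this pair; the across-period effect wins (716 vs 590 kJ/mol).
As > Pb: both effects reinforce here, so As is clearly the higher of the two.
Ar > As: both effects reinforce here, so Ar is clearly the higher of the two.
Tabulated first ionization energy (kJ/mol): Ar 1521, Ca 590, As 947, In 558, Pb 716.
So from lowest to highest: In < Ca < Pb < As < Ar.

In < Ca < Pb < As < Ar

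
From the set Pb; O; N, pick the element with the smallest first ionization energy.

Pb

N is in period 2, group 15; O is in period 2, group 16; Pb is in period 6, group 14.
Removing the outermost electron gets harder across a period and easier down a group.
These span different periods and groups, so the two trends combine.
O > Pb: both effects reinforce here, so O is clearly the higher of the two.
N > O: this pair runs against the simple trend — see the exception note.
Note the exception: N has a higher first ionization energy than O, contrary to the simple trend — pairing an electron in O's 2p⁴ costs repulsion energy, so O ionizes more easily than half-filled N (2p³).
Approximate values (kJ/mol): N 1402, O 1314, Pb 716.
The smallest first ionization energy among these belongs to Pb.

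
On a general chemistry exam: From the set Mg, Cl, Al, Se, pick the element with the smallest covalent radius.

Cl

Mg is in period 3, group 2; Al is in period 3, group 13; Cl is in period 3, group 17; Se is in period 4, group 16.
Moving right in a period, electrons are added to the same shell under a stronger nuclear pull, so atoms get smaller; moving down, a new shell is opened and atoms get larger.
Neither a single period nor a single group — weigh both effects.
Se > Cl: relative to Cl, both the across-period and down-group shifts push Se's atomic radius up.
Al > Se: the two effects oppose for this pair; the across-period effect wins (126 vs 116 pm).
Mg > Al: Mg lies to the left of Al in period 3, so the across-period effect alone puts Mg larger.
Tabulated atomic radius (pm): Mg 139, Al 126, Cl 99, Se 116.
The smallest covalent radius among these belongs to Cl.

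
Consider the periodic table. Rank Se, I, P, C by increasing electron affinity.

Electron affinity generally becomes more exothermic across a period toward the halogens and less exothermic down a group.
A diagonal step moves right (one effect) and down (the opposite effect) at once.
C > P: the two effects oppose for this pair; the down-group effect wins (122 vs 72 kJ/mol).
Se > C: period and group pull opposite ways; the across-period shift dominates (195 vs 122 kJ/mol).
I > Se: the two effects oppose for this pair; the across-period effect wins (295 vs 195 kJ/mol).
Tabulated electron affinity (kJ/mol): C 122, P 72, Se 195, I 295.
So from lowest to highest: P < C < Se < I.

P < C < Se < I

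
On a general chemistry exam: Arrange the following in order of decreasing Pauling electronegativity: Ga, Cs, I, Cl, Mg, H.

Cl, I, H, Ga, Mg, Cs

H is in period 1, group 1; Mg is in period 3, group 2; Cl is in period 3, group 17; Ga is in period 4, group 13; I is in period 5, group 17; Cs is in period 6, group 1.
Smaller atoms with higher effective nuclear charge are more electronegative.
These span different periods and groups, so the two trends combine.
Mg > Cs: both effects reinforce here, so Mg is clearly the higher of the two.
Ga > Mg: the two effects oppose for this pair; the across-period effect wins (1.81 vs 1.31).
H > Ga: period and group pull opposite ways; the down-group shift dominates (2.20 vs 1.81).
I > H: the two effects oppose for this pair; the across-period effect wins (2.66 vs 2.20).
Cl > I: they share group 17; the group trend gives Cl the larger value.
Tabulated electronegativity (Pauling): H 2.20, Mg 1.31, Cl 3.16, Ga 1.81, I 2.66, Cs 0.79.
So from highest to lowest: Cl > I > H > Ga > Mg > Cs.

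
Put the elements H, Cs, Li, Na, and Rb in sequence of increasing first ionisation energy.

Cs < Rb < Na < Li < H

First ionization energy rises across a period (greater Z_eff holds electrons more tightly) and falls down a group (valence electrons are farther from the nucleus).
All are in group 1, so first ionization energy increases up the group.
So from lowest to highest: Cs < Rb < Na < Li < H.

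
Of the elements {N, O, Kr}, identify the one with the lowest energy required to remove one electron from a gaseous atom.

O

N is in period 2, group 15; O is in period 2, group 16; Kr is in period 4, group 18.
First ionization energy rises across a period (greater Z_eff holds electrons more tightly) and falls down a group (valence electrons are farther from the nucleus).
Here both period and group differ, so the two effects have to be weighed against each other.
Kr > O: the two effects oppose for this pair; the across-period effect wins (1351 vs 1314 kJ/mol).
N > Kr: period and group pull opposite ways; the down-group shift dominates (1402 vs 1351 kJ/mol).
Note the exception: N has a higher first ionization energy than O, contrary to the simple trend — pairing an electron in O's 2p⁴ costs repulsion energy, so O ionizes more easily than half-filled N (2p³).
Tabulated first ionization energy (kJ/mol): N 1402, O 1314, Kr 1351.
The lowest energy required to remove one electron from a gaseous atom among these belongs to O.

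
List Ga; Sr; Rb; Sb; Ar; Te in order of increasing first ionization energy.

Ar is in period 3, group 18; Ga is in period 4, group 13; Rb is in period 5, group 1; Sr is in period 5, group 2; Sb is in period 5, group 15; Te is in period 5, group 16.
Across a period the outer electron is held more tightly (higher IE₁); down a group it sits in a higher shell, more shielded, and comes off more easily.
Here both period and group differ, so the two effects have to be weighed against each other.
Sr > Rb: Sr lies to the right of Rb in period 5, so the across-period effect alone puts Sr higher.
Ga > Sr: both effects reinforce here, so Ga is clearly the higher of the two.
Sb > Ga: period and group pull opposite ways; the across-period shift dominates (831 vs 579 kJ/mol).
Te > Sb: Te lies to the right of Sb in period 5, so the across-period effect alone puts Te higher.
Ar > Te: relative to Te, both the across-period and down-group shifts push Ar's first ionization energy up.
For reference (kJ/mol): Ar 1521, Ga 579, Rb 403, Sr 550, Sb 831, Te 869.
So from lowest to highest: Rb < Sr < Ga < Sb < Te < Ar.

Rb < Sr < Ga < Sb < Te < Ar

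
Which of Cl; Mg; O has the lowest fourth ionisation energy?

Consider each +3 ion: Cl³⁺ still has 4 valence electrons; Mg³⁺ is already 1 electron into the core; O³⁺ still has 3 valence electrons.
Breaking into a closed-shell core is much more expensive than removing a leftover valence electron — Mg has the largest IE_4 here.
Valence configurations: Cl³⁺ [Ne]3s²3p², O³⁺ [He]2s²2p¹.
Approximate IE_4 values (kJ/mol): Cl 5159, Mg 10543, O 7469.
So the fourth ionization energies run Cl < O < Mg.

Cl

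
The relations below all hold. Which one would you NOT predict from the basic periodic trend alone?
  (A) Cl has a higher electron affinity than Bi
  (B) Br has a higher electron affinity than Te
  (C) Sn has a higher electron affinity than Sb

The general trend: electron affinity increases across a period and decreases down a group.
(A) Cl (period 3, group 17) vs Bi (period 6, group 15): the stated order agrees with the simple trend.
(B) Br (period 4, group 17) vs Te (period 5, group 16): the stated order agrees with the simple trend.
(C) Sn (period 5, group 14) vs Sb (period 5, group 15): the stated order contradicts the simple trend.
The exception is (C): adding an electron to Sb's half-filled 5p³ is unfavourable, so Sn has the more exothermic EA.

(C)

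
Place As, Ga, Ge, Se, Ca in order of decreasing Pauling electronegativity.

Se > As > Ge > Ga > Ca

Ca is in period 4, group 2; Ga is in period 4, group 13; Ge is in period 4, group 14; As is in period 4, group 15; Se is in period 4, group 16.
Atoms toward the upper right of the periodic table pull bonding electrons most strongly.
All lie in period 4, so electronegativity increases left to right.
So from highest to lowest: Se > As > Ge > Ga > Ca.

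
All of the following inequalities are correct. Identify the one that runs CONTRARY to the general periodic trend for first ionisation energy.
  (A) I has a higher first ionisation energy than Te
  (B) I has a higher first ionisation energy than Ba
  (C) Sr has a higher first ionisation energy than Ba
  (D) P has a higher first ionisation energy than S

(D)

The general trend: first ionisation energy increases across a period and decreases down a group.
(A) I (period 5, group 17) vs Te (period 5, group 16): the stated order agrees with the simple trend.
(B) I (period 5, group 17) vs Ba (period 6, group 2): the stated order agrees with the simple trend.
(C) Sr (period 5, group 2) vs Ba (period 6, group 2): the stated order agrees with the simple trend.
(D) P (period 3, group 15) vs S (period 3, group 16): the stated order contradicts the simple trend.
The exception is (D): S (3p⁴) ionizes more easily than half-filled P (3p³) because the paired 3p electron in S is pushed out by e⁻–e⁻ repulsion.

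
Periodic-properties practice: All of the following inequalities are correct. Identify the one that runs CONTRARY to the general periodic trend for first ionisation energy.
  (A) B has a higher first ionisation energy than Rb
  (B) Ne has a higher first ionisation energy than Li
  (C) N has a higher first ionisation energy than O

(C)

The general trend: first ionisation energy increases across a period and decreases down a group.
(A) B (period 2, group 13) vs Rb (period 5, group 1): the stated order agrees with the simple trend.
(B) Ne (period 2, group 18) vs Li (period 2, group 1): the stated order agrees with the simple trend.
(C) N (period 2, group 15) vs O (period 2, group 16): the stated order contradicts the simple trend.
The exception is (C): pairing an electron in O's 2p⁴ costs repulsion energy, so O ionizes more easily than half-filled N (2p³).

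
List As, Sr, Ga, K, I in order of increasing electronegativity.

EN rises left→right (higher Z_eff, smaller atoms) and falls top→bottom (larger, more shielded atoms).
Here both period and group differ, so the two effects have to be weighed against each other.
Sr > K: the two effects oppose for this pair; the across-period effect wins (0.95 vs 0.82).
Ga > Sr: both effects reinforce here, so Ga is clearly the higher of the two.
As > Ga: both are in period 4; the period trend gives As the larger value.
I > As: period and group pull opposite ways; the across-period shift dominates (2.66 vs 2.18).
For reference (Pauling): K 0.82, Ga 1.81, As 2.18, Sr 0.95, I 2.66.
So from lowest to highest: K < Sr < Ga < As < I.

K < Sr < Ga < As < I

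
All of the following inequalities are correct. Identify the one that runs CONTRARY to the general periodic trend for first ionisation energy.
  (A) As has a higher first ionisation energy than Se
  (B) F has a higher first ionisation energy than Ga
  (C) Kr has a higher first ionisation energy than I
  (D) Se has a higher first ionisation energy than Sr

(A)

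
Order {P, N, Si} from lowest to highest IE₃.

IE_3 is the cost of taking one more electron from the +2 cation: P²⁺ still has 3 valence electrons; N²⁺ still has 3 valence electrons; Si²⁺ still has 2 valence electrons.
All are still removing valence electrons, so compare the +2 ions as you would atoms: IE_3 generally rises across a period (higher Z_eff) and falls down a group (larger shell), subject to the usual subshell exceptions.
Valence configurations: P²⁺ [Ne]3s²3p¹, N²⁺ [He]2s²2p¹, Si²⁺ [Ne]3s².
P²⁺ loses a lone 3p electron whereas Si²⁺ must break into a filled 3s² pair, so IE_3(Si) > IE_3(P) even though P has the higher nuclear charge.
The numbers (kJ/mol): P 2914, N 4578, Si 3232.
Hence IE_3: P < Si < N.

P, Si, N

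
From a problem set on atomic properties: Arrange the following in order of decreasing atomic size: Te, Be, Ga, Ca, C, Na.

Ca, Na, Te, Ga, Be, C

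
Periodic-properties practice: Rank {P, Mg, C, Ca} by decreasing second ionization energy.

C > P > Mg > Ca

The second ionization energy removes an electron from the +1 ion. For each element: P⁺ still has 4 valence electrons; Mg⁺ still has 1 valence electron; C⁺ still has 3 valence electrons; Ca⁺ still has 1 valence electron.
All are still removing valence electrons, so compare the +1 ions as you would atoms: IE_2 generally rises across a period (higher Z_eff) and falls down a group (larger shell), subject to the usual subshell exceptions.
Valence configurations: P⁺ [Ne]3s²3p², Mg⁺ [Ne]3s¹, C⁺ [He]2s²2p¹, Ca⁺ [Ar]4s¹.
Approximate IE_2 values (kJ/mol): P 1907, Mg 1451, C 2353, Ca 1145.
So the second ionization energies run Ca < Mg < P < C.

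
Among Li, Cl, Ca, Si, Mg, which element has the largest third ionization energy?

After 2 electrons have been removed, what remains? Li²⁺ is already 1 electron into the core; Cl²⁺ still has 5 valence electrons; Ca²⁺ is the bare [Ar] core; Si²⁺ still has 2 valence electrons; Mg²⁺ is the bare [Ne] core.
Pulling an electron out of a noble-gas core costs far more than removing a remaining valence electron, so Ca, Mg and Li sit at the high end of IE_3.
Valence configurations: Cl²⁺ [Ne]3s²3p³, Si²⁺ [Ne]3s².
The numbers (kJ/mol): Li 11815, Cl 3822, Ca 4912, Si 3232, Mg 7733.
Putting it together, IE_3: Si < Cl < Ca < Mg < Li.

Li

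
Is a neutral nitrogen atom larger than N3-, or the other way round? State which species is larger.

Forming N3- adds 3 electrons to N. More electron–electron repulsion in the same shell, with unchanged nuclear charge, lets the cloud expand.
An anion is larger than its parent atom: N3- > N.

N3-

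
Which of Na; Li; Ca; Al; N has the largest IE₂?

Li

After 1 electron has been removed, what remains? Na⁺ is the bare [Ne] core; Li⁺ is the bare [He] core; Ca⁺ still has 1 valence electron; Al⁺ still has 2 valence electrons; N⁺ still has 4 valence electrons.
Breaking into a closed-shell core is much more expensive than removing a leftover valence electron — Na and Li have the largest IE_2 here.
Valence configurations: Ca⁺ [Ar]4s¹, Al⁺ [Ne]3s², N⁺ [He]2s²2p².
Approximate IE_2 values (kJ/mol): Na 4562, Li 7298, Ca 1145, Al 1817, N 2856.
Putting it together, IE_2: Ca < Al < N < Na < Li.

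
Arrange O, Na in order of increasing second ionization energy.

O < Na

After 1 electron has been removed, what remains? O⁺ still has 5 valence electrons; Na⁺ is the bare [Ne] core.
Core electrons are held far more tightly than valence electrons, so Na tops the IE_2 order.
Tabulated IE_2 (kJ/mol): O 3388, Na 4562.
Putting it together, IE_2: O < Na.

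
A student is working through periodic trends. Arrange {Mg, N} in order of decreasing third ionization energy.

The third ionization energy removes an electron from the +2 ion. For each element: Mg²⁺ is the bare [Ne] core; N²⁺ still has 3 valence electrons.
Breaking into a closed-shell core is much more expensive than removing a leftover valence electron — Mg has the largest IE_3 here.
Tabulated IE_3 (kJ/mol): Mg 7733, N 4578.
Putting it together, IE_3: N < Mg.

Mg > N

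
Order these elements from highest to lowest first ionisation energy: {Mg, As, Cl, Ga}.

Cl, As, Mg, Ga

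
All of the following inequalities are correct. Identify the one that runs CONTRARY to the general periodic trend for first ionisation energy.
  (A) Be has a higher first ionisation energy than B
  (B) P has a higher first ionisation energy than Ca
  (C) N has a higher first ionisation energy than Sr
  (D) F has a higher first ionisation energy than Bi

(A)

The general trend: first ionisation energy increases across a period and decreases down a group.
(A) Be (period 2, group 2) vs B (period 2, group 13): the stated order contradicts the simple trend.
(B) P (period 3, group 15) vs Ca (period 4, group 2): the stated order agrees with the simple trend.
(C) N (period 2, group 15) vs Sr (period 5, group 2): the stated order agrees with the simple trend.
(D) F (period 2, group 17) vs Bi (period 6, group 15): the stated order agrees with the simple trend.
The exception is (A): removing B's lone 2p electron is easier than breaking Be's filled 2s².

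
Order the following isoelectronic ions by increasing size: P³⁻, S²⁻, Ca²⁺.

Ca²⁺ < S²⁻ < P³⁻

All of these have 18 electrons, so size is governed by nuclear charge alone: the more protons, the stronger the pull on the same electron cloud, and the smaller the ion.
Nuclear charges: Ca²⁺ (Z=20), S²⁻ (Z=16), P³⁻ (Z=15).
Smallest to largest: Ca²⁺ < S²⁻ < P³⁻.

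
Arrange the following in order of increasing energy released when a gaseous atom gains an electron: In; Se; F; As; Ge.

In < As < Ge < Se < F

F is in period 2, group 17; Ge is in period 4, group 14; As is in period 4, group 15; Se is in period 4, group 16; In is in period 5, group 13.
Atoms with high Z_eff and room in the valence shell (especially the halogens) have the most exothermic electron affinities.
Neither a single period nor a single group — weigh both effects.
As > In: relative to In, both the across-period and down-group shifts push As's electron affinity up.
Ge > As: this pair runs against the simple trend — see the exception note.
Se > Ge: Se lies to the right of Ge in period 4, so the across-period effect alone puts Se higher.
F > Se: both effects reinforce here, so F is clearly the higher of the two.
Note the exception: Ge has a higher electron affinity than As, contrary to the simple trend — adding an electron to As's half-filled 4p³ is unfavourable, so Ge (4p²) has the more exothermic EA.
Approximate values (kJ/mol): F 328, Ge 119, As 78, Se 195, In 29.
So from lowest to highest: In < As < Ge < Se < F.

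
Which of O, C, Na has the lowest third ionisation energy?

C

Consider each +2 ion: O²⁺ still has 4 valence electrons; C²⁺ still has 2 valence electrons; Na²⁺ is already 1 electron into the core.
Pulling an electron out of a noble-gas core costs far more than removing a remaining valence electron, so Na sits at the high end of IE_3.
Valence configurations: O²⁺ [He]2s²2p², C²⁺ [He]2s².
Approximate IE_3 values (kJ/mol): O 5300, C 4620, Na 6910.
Hence IE_3: C < O < Na.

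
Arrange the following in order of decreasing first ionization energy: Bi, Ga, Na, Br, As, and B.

Removing the outermost electron gets harder across a period and easier down a group.
Here both period and group differ, so the two effects have to be weighed against each other.
Ga > Na: period and group pull opposite ways; the across-period shift dominates (579 vs 496 kJ/mol).
Bi > Ga: period and group pull opposite ways; the across-period shift dominates (703 vs 579 kJ/mol).
B > Bi: the two effects oppose for this pair; the down-group effect wins (801 vs 703 kJ/mol).
As > B: period and group pull opposite ways; the across-period shift dominates (947 vs 801 kJ/mol).
Br > As: both are in period 4; the period trend gives Br the larger value.
Approximate values (kJ/mol): B 801, Na 496, Ga 579, As 947, Br 1140, Bi 703.
So from highest to lowest: Br > As > B > Bi > Ga > Na.

Br, As, B, Bi, Ga, Na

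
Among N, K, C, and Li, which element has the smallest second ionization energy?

C

Consider each +1 ion: N⁺ still has 4 valence electrons; K⁺ is the bare [Ar] core; C⁺ still has 3 valence electrons; Li⁺ is the bare [He] core.
Breaking into a closed-shell core is much more expensive than removing a leftover valence electron — K and Li have the largest IE_2 here.
Valence configurations: N⁺ [He]2s²2p², C⁺ [He]2s²2p¹.
Approximate IE_2 values (kJ/mol): N 2856, K 3052, C 2353, Li 7298.
So the second ionization energies run C < N < K < Li.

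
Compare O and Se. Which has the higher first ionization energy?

O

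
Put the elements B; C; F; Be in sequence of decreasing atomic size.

Be, B, C, F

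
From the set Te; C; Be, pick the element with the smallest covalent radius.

Radius decreases left→right (rising Z_eff, same n) and increases top→bottom (higher n).
Here both period and group differ, so the two effects have to be weighed against each other.
Be > C: Be lies to the left of C in period 2, so the across-period effect alone puts Be larger.
Te > Be: period and group pull opposite ways; the down-group shift dominates (136 vs 102 pm).
Tabulated atomic radius (pm): Be 102, C 75, Te 136.
The smallest covalent radius among these belongs to C.

C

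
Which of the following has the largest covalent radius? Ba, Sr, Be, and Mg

Ba

Be is in period 2, group 2; Mg is in period 3, group 2; Sr is in period 5, group 2; Ba is in period 6, group 2.
Across a period the added protons contract the valence shell; down a group each new principal shell makes the atom larger.
All are in group 2, so atomic radius increases down the group.
The largest covalent radius among these belongs to Ba.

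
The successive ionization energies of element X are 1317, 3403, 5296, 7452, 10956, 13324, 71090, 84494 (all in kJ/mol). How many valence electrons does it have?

Look for the largest jump between consecutive ionization energies: IE7/IE6 ≈ 5.3, far larger than any earlier ratio.
That jump marks the point where a core electron is being removed. So the atom has 6 valence electrons.

6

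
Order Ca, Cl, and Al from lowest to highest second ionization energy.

After 1 electron has been removed, what remains? Ca⁺ still has 1 valence electron; Cl⁺ still has 6 valence electrons; Al⁺ still has 2 valence electrons.
All are still removing valence electrons, so compare the +1 ions as you would atoms: IE_2 generally rises across a period (higher Z_eff) and falls down a group (larger shell), subject to the usual subshell exceptions.
Valence configurations: Ca⁺ [Ar]4s¹, Cl⁺ [Ne]3s²3p⁴, Al⁺ [Ne]3s².
The numbers (kJ/mol): Ca 1145, Cl 2298, Al 1817.
Hence IE_2: Ca < Al < Cl.

Ca < Al < Cl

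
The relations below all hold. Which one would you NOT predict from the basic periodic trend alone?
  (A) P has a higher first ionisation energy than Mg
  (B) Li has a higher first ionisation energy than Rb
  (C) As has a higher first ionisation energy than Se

The general trend: first ionisation energy increases across a period and decreases down a group.
(A) P (period 3, group 15) vs Mg (period 3, group 2): the stated order agrees with the simple trend.
(B) Li (period 2, group 1) vs Rb (period 5, group 1): the stated order agrees with the simple trend.
(C) As (period 4, group 15) vs Se (period 4, group 16): the stated order contradicts the simple trend.
The exception is (C): Se (4p⁴) ionizes more easily than half-filled As (4p³).

(C)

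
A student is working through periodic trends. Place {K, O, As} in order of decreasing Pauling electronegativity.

O, As, K

Smaller atoms with higher effective nuclear charge are more electronegative.
These span different periods and groups, so the two trends combine.
As > K: both are in period 4; the period trend gives As the larger value.
O > As: relative to As, both the across-period and down-group shifts push O's electronegativity up.
For reference (Pauling): O 3.44, K 0.82, As 2.18.
So from highest to lowest: O > As > K.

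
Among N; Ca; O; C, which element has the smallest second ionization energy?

Ca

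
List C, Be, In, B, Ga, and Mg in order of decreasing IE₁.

Be is in period 2, group 2; B is in period 2, group 13; C is in period 2, group 14; Mg is in period 3, group 2; Ga is in period 4, group 13; In is in period 5, group 13.
IE₁ increases left→right with effective nuclear charge and decreases top→bottom as the valence shell moves farther out.
Neither a single period nor a single group — weigh both effects.
Ga > In: they share group 13; the group trend gives Ga the larger value.
Mg > Ga: period and group pull opposite ways; the down-group shift dominates (738 vs 579 kJ/mol).
B > Mg: both effects reinforce here, so B is clearly the higher of the two.
Be > B: this pair runs against the simple trend — see the exception note.
C > Be: C lies to the right of Be in period 2, so the across-period effect alone puts C higher.
Note the exception: Be has a higher first ionization energy than B, contrary to the simple trend — removing B's lone 2p electron is easier than breaking Be's filled 2s².
For reference (kJ/mol): Be 900, B 801, C 1086, Mg 738, Ga 579, In 558.
So from highest to lowest: C > Be > B > Mg > Ga > In.

C > Be > B > Mg > Ga > In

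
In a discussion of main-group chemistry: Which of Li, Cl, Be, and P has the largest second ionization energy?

IE_2 is the cost of taking one more electron from the +1 cation: Li⁺ is the bare [He] core; Cl⁺ still has 6 valence electrons; Be⁺ still has 1 valence electron; P⁺ still has 4 valence electrons.
Breaking into a closed-shell core is much more expensive than removing a leftover valence electron — Li has the largest IE_2 here.
Valence configurations: Cl⁺ [Ne]3s²3p⁴, Be⁺ [He]2s¹, P⁺ [Ne]3s²3p².
Tabulated IE_2 (kJ/mol): Li 7298, Cl 2298, Be 1757, P 1907.
Hence IE_2: Be < P < Cl < Li.

Li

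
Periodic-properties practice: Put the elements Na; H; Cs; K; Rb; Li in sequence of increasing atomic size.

H is in period 1, group 1; Li is in period 2, group 1; Na is in period 3, group 1; K is in period 4, group 1; Rb is in period 5, group 1; Cs is in period 6, group 1.
Moving right in a period, electrons are added to the same shell under a stronger nuclear pull, so atoms get smaller; moving down, a new shell is opened and atoms get larger.
All are in group 1, so atomic radius increases down the group.
So from smallest to largest: H < Li < Na < K < Rb < Cs.

H < Li < Na < K < Rb < Cs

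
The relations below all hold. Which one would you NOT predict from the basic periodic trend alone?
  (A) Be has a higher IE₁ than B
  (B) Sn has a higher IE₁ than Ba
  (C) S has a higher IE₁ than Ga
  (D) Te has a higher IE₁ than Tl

(A)

The general trend: IE₁ increases across a period and decreases down a group.
(A) Be (period 2, group 2) vs B (period 2, group 13): the stated order contradicts the simple trend.
(B) Sn (period 5, group 14) vs Ba (period 6, group 2): the stated order agrees with the simple trend.
(C) S (period 3, group 16) vs Ga (period 4, group 13): the stated order agrees with the simple trend.
(D) Te (period 5, group 16) vs Tl (period 6, group 13): the stated order agrees with the simple trend.
The exception is (A): removing B's lone 2p electron is easier than breaking Be's filled 2s².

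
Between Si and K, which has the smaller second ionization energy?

Si

Consider each +1 ion: Si⁺ still has 3 valence electrons; K⁺ is the bare [Ar] core.
Core electrons are held far more tightly than valence electrons, so K tops the IE_2 order.
Approximate IE_2 values (kJ/mol): Si 1577, K 3052.
Hence IE_2: Si < K.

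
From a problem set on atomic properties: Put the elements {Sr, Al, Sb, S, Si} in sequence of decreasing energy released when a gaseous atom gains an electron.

Al is in period 3, group 13; Si is in period 3, group 14; S is in period 3, group 16; Sr is in period 5, group 2; Sb is in period 5, group 15.
Adding an electron releases more energy for atoms nearer the top right (short of the noble gases).
Here both period and group differ, so the two effects have to be weighed against each other.
Al > Sr: both effects reinforce here, so Al is clearly the higher of the two.
Sb > Al: period and group pull opposite ways; the across-period shift dominates (103 vs 42 kJ/mol).
Si > Sb: period and group pull opposite ways; the down-group shift dominates (134 vs 103 kJ/mol).
S > Si: S lies to the right of Si in period 3, so the across-period effect alone puts S higher.
For reference (kJ/mol): Al 42, Si 134, S 200, Sr 5, Sb 103.
So from highest to lowest: S > Si > Sb > Al > Sr.

S > Si > Sb > Al > Sr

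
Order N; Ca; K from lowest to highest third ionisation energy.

IE_3 is the cost of taking one more electron from the +2 cation: N²⁺ still has 3 valence electrons; Ca²⁺ is the bare [Ar] core; K²⁺ is already 1 electron into the core.
Usually core removal costs more than valence removal, but here the competition is close: a tightly held n=2 valence electron can cost more to remove than an n=3 core electron, so the actual values have to decide it.
Tabulated IE_3 (kJ/mol): N 4578, Ca 4912, K 4420.
Hence IE_3: K < N < Ca.

K < N < Ca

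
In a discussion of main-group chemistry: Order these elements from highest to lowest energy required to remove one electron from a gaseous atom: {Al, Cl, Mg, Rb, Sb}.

Cl > Sb > Mg > Al > Rb

Mg is in period 3, group 2; Al is in period 3, group 13; Cl is in period 3, group 17; Rb is in period 5, group 1; Sb is in period 5, group 15.
First ionization energy rises across a period (greater Z_eff holds electrons more tightly) and falls down a group (valence electrons are farther from the nucleus).
These span different periods and groups, so the two trends combine.
Al > Rb: relative to Rb, both the across-period and down-group shifts push Al's first ionization energy up.
Mg > Al: this pair runs against the simple trend — see the exception note.
Sb > Mg: the two effects oppose for this pair; the across-period effect wins (831 vs 738 kJ/mol).
Cl > Sb: both effects reinforce here, so Cl is clearly the higher of the two.
Note the exception: Mg has a higher first ionization energy than Al, contrary to the simple trend — Al's single 3p electron is easier to remove than one from Mg's filled 3s².
Approximate values (kJ/mol): Mg 738, Al 578, Cl 1251, Rb 403, Sb 831.
So from highest to lowest: Cl > Sb > Mg > Al > Rb.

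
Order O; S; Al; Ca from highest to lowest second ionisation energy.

O > S > Al > Ca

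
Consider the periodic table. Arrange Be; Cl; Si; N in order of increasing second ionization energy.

Consider each +1 ion: Be⁺ still has 1 valence electron; Cl⁺ still has 6 valence electrons; Si⁺ still has 3 valence electrons; N⁺ still has 4 valence electrons.
All are still removing valence electrons, so compare the +1 ions as you would atoms: IE_2 generally rises across a period (higher Z_eff) and falls down a group (larger shell), subject to the usual subshell exceptions.
Valence configurations: Be⁺ [He]2s¹, Cl⁺ [Ne]3s²3p⁴, Si⁺ [Ne]3s²3p¹, N⁺ [He]2s²2p².
Approximate IE_2 values (kJ/mol): Be 1757, Cl 2298, Si 1577, N 2856.
Hence IE_2: Si < Be < Cl < N.

Si, Be, Cl, N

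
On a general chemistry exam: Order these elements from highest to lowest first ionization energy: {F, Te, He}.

He > F > Te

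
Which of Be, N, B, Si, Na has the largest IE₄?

B

After 3 electrons have been removed, what remains? Be³⁺ is already 1 electron into the core; N³⁺ still has 2 valence electrons; B³⁺ is the bare [He] core; Si³⁺ still has 1 valence electron; Na³⁺ is already 2 electrons into the core.
Breaking into a closed-shell core is much more expensive than removing a leftover valence electron — Na, Be and B have the largest IE_4 here.
Valence configurations: N³⁺ [He]2s², Si³⁺ [Ne]3s¹.
Approximate IE_4 values (kJ/mol): Be 21007, N 7475, B 25026, Si 4356, Na 9543.
So the fourth ionization energies run Si < N < Na < Be < B.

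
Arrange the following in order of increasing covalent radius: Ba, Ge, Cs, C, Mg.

C is in period 2, group 14; Mg is in period 3, group 2; Ge is in period 4, group 14; Cs is in period 6, group 1; Ba is in period 6, group 2.
Atomic radius shrinks across a period as nuclear charge pulls the same shell inward, and grows down a group as new shells are added.
Neither a single period nor a single group — weigh both effects.
Ge > C: Ge sits below C in group 14, so the down-group effect alone puts Ge larger.
Mg > Ge: period and group pull opposite ways; the across-period shift dominates (139 vs 121 pm).
Ba > Mg: they share group 2; the group trend gives Ba the larger value.
Cs > Ba: Cs lies to the left of Ba in period 6, so the across-period effect alone puts Cs larger.
For reference (pm): C 75, Mg 139, Ge 121, Cs 232, Ba 196.
So from smallest to largest: C < Ge < Mg < Ba < Cs.

C < Ge < Mg < Ba < Cs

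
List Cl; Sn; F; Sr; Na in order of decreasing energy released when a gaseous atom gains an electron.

F is in period 2, group 17; Na is in period 3, group 1; Cl is in period 3, group 17; Sr is in period 5, group 2; Sn is in period 5, group 14.
Atoms with high Z_eff and room in the valence shell (especially the halogens) have the most exothermic electron affinities.
These span different periods and groups, so the two trends combine.
Na > Sr: the two effects oppose for this pair; the down-group effect wins (53 vs 5 kJ/mol).
Sn > Na: the two effects oppose for this pair; the across-period effect wins (107 vs 53 kJ/mol).
F > Sn: both effects reinforce here, so F is clearly the higher of the two.
Cl > F: this pair runs against the simple trend — see the exception note.
Note the exception: Cl has a higher electron affinity than F, contrary to the simple trend — F's small 2p subshell makes the incoming electron feel strong e⁻–e⁻ repulsion, so Cl actually releases more energy on gaining an electron.
For reference (kJ/mol): F 328, Na 53, Cl 349, Sr 5, Sn 107.
So from highest to lowest: Cl > F > Sn > Na > Sr.

Cl, F, Sn, Na, Sr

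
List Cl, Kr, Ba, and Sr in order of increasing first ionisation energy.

Ba < Sr < Cl < Kr

Cl is in period 3, group 17; Kr is in period 4, group 18; Sr is in period 5, group 2; Ba is in period 6, group 2.
First ionization energy rises across a period (greater Z_eff holds electrons more tightly) and falls down a group (valence electrons are farther from the nucleus).
Here both period and group differ, so the two effects have to be weighed against each other.
Sr > Ba: Sr sits above Ba in group 2, so the down-group effect alone puts Sr higher.
Cl > Sr: relative to Sr, both the across-period and down-group shifts push Cl's first ionization energy up.
Kr > Cl: the two effects oppose for this pair; the across-period effect wins (1351 vs 1251 kJ/mol).
Tabulated first ionization energy (kJ/mol): Cl 1251, Kr 1351, Sr 550, Ba 503.
So from lowest to highest: Ba < Sr < Cl < Kr.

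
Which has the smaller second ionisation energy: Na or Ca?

Ca

IE_2 is the cost of taking one more electron from the +1 cation: Na⁺ is the bare [Ne] core; Ca⁺ still has 1 valence electron.
Core electrons are held far more tightly than valence electrons, so Na tops the IE_2 order.
Approximate IE_2 values (kJ/mol): Na 4562, Ca 1145.
So the second ionization energies run Ca < Na.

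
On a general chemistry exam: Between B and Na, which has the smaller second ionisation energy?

The second ionization energy removes an electron from the +1 ion. For each element: B⁺ still has 2 valence electrons; Na⁺ is the bare [Ne] core.
Pulling an electron out of a noble-gas core costs far more than removing a remaining valence electron, so Na sits at the high end of IE_2.
The numbers (kJ/mol): B 2427, Na 4562.
Overall IE_2 order: B < Na.

B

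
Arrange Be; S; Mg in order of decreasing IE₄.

Be > Mg > S

IE_4 is the cost of taking one more electron from the +3 cation: Be³⁺ is already 1 electron into the core; S³⁺ still has 3 valence electrons; Mg³⁺ is already 1 electron into the core.
Breaking into a closed-shell core is much more expensive than removing a leftover valence electron — Mg and Be have the largest IE_4 here.
The numbers (kJ/mol): Be 21007, S 4556, Mg 10543.
Hence IE_4: S < Mg < Be.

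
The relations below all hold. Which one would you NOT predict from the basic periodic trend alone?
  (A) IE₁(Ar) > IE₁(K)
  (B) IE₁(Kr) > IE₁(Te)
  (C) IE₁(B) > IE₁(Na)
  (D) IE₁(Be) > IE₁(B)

(D)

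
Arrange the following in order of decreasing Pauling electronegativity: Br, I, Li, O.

O > Br > I > Li

Li is in period 2, group 1; O is in period 2, group 16; Br is in period 4, group 17; I is in period 5, group 17.
EN rises left→right (higher Z_eff, smaller atoms) and falls top→bottom (larger, more shielded atoms).
Neither a single period nor a single group — weigh both effects.
I > Li: period and group pull opposite ways; the across-period shift dominates (2.66 vs 0.98).
Br > I: Br sits above I in group 17, so the down-group effect alone puts Br higher.
O > Br: period and group pull opposite ways; the down-group shift dominates (3.44 vs 2.96).
For reference (Pauling): Li 0.98, O 3.44, Br 2.96, I 2.66.
So from highest to lowest: O > Br > I > Li.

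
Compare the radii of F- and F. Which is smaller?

F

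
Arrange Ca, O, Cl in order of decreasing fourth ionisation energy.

IE_4 is the cost of taking one more electron from the +3 cation: Ca³⁺ is already 1 electron into the core; O³⁺ still has 3 valence electrons; Cl³⁺ still has 4 valence electrons.
Usually core removal costs more than valence removal, but here the competition is close: a tightly held n=2 valence electron can cost more to remove than an n=3 core electron, so the actual values have to decide it.
Valence configurations: O³⁺ [He]2s²2p¹, Cl³⁺ [Ne]3s²3p².
Approximate IE_4 values (kJ/mol): Ca 6491, O 7469, Cl 5159.
Hence IE_4: Cl < Ca < O.

O > Ca > Cl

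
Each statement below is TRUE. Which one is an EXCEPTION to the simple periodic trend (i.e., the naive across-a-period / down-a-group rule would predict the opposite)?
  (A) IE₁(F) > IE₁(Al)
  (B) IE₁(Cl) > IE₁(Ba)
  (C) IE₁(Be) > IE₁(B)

(C)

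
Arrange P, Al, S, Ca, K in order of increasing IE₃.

IE_3 is the cost of taking one more electron from the +2 cation: P²⁺ still has 3 valence electrons; Al²⁺ still has 1 valence electron; S²⁺ still has 4 valence electrons; Ca²⁺ is the bare [Ar] core; K²⁺ is already 1 electron into the core.
Core electrons are held far more tightly than valence electrons, so K and Ca top the IE_3 order.
Valence configurations: P²⁺ [Ne]3s²3p¹, Al²⁺ [Ne]3s¹, S²⁺ [Ne]3s²3p².
Approximate IE_3 values (kJ/mol): P 2914, Al 2745, S 3357, Ca 4912, K 4420.
Hence IE_3: Al < P < S < K < Ca.

Al < P < S < K < Ca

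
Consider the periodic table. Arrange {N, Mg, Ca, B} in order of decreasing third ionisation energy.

Mg, Ca, N, B

IE_3 is the cost of taking one more electron from the +2 cation: N²⁺ still has 3 valence electrons; Mg²⁺ is the bare [Ne] core; Ca²⁺ is the bare [Ar] core; B²⁺ still has 1 valence electron.
Core electrons are held far more tightly than valence electrons, so Ca and Mg top the IE_3 order.
Valence configurations: N²⁺ [He]2s²2p¹, B²⁺ [He]2s¹.
Tabulated IE_3 (kJ/mol): N 4578, Mg 7733, Ca 4912, B 3660.
So the third ionization energies run B < N < Ca < Mg.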